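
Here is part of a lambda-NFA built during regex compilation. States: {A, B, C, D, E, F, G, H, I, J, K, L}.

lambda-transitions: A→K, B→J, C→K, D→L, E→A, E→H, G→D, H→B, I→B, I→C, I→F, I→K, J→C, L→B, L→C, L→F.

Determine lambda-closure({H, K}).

{B, C, H, J, K}

Start with {H, K}.
From H via lambda: add B.
From B via lambda: add J.
From J via lambda: add C.
No new states can be added; the closed set is {B, C, H, J, K}.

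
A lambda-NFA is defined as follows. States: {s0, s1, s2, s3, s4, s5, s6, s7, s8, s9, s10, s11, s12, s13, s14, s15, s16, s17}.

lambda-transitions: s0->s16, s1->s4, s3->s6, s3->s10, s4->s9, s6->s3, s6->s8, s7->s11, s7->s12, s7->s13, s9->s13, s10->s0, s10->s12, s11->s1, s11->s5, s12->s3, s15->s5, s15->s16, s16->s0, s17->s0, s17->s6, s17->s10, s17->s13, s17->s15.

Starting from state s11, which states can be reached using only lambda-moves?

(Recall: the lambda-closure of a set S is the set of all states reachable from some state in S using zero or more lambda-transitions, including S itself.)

Start with {s11}.
From s11 via lambda: add s1, s5.
From s1 via lambda: add s4.
From s4 via lambda: add s9.
From s9 via lambda: add s13.
No new states can be added; the closed set is {s1, s4, s5, s9, s11, s13}.

{s1, s4, s5, s9, s11, s13}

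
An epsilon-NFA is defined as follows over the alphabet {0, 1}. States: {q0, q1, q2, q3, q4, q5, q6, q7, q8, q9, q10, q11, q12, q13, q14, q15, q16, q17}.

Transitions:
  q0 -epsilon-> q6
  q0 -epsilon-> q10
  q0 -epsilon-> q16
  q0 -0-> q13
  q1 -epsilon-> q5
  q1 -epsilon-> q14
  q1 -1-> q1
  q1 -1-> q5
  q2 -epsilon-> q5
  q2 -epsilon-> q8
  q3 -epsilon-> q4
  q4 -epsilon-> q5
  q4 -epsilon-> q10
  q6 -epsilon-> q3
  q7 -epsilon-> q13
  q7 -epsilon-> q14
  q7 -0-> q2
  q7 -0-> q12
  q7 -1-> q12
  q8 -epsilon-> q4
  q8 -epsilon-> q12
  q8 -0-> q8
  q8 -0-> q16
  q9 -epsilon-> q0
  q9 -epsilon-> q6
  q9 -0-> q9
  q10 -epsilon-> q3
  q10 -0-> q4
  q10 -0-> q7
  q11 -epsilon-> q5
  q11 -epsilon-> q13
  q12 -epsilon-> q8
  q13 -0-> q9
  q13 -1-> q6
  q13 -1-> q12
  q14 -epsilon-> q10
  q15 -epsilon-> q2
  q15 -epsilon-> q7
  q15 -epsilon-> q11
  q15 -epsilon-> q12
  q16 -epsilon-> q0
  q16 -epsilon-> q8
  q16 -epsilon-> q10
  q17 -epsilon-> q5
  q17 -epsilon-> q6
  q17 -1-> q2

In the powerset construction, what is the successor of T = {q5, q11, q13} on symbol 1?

q13 on 1 → {q6, q12}.
No 1-transition from q5, q11.
Union after reading 1: {q6, q12}.
Now take the epsilon-closure:
From q6 via epsilon: add q3.
From q12 via epsilon: add q8.
From q3 via epsilon: add q4.
From q4 via epsilon: add q5, q10.
No new states can be added; the closed set is {q3, q4, q5, q6, q8, q10, q12}.

{q3, q4, q5, q6, q8, q10, q12}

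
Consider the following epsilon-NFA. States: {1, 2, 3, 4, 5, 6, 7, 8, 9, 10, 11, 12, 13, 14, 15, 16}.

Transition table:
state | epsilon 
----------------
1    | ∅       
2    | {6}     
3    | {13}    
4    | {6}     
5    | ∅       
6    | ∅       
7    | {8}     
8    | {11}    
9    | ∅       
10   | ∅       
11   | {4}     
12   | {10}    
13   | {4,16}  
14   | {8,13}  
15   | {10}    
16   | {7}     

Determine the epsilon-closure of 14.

{4, 6, 7, 8, 11, 13, 14, 16}

Start with {14}.
From 14 via epsilon: add 8, 13.
From 8 via epsilon: add 11.
From 13 via epsilon: add 4, 16.
From 4 via epsilon: add 6.
From 16 via epsilon: add 7.
No new states can be added; the closed set is {4, 6, 7, 8, 11, 13, 14, 16}.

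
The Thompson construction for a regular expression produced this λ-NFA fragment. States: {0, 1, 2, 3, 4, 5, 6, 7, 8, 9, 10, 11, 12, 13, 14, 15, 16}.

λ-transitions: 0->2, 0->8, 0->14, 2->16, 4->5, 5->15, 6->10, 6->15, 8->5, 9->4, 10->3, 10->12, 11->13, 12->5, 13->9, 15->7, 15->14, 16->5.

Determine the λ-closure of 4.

Start with {4}.
From 4 via λ: add 5.
From 5 via λ: add 15.
From 15 via λ: add 7, 14.
No new states can be added; the closed set is {4, 5, 7, 14, 15}.

{4, 5, 7, 14, 15}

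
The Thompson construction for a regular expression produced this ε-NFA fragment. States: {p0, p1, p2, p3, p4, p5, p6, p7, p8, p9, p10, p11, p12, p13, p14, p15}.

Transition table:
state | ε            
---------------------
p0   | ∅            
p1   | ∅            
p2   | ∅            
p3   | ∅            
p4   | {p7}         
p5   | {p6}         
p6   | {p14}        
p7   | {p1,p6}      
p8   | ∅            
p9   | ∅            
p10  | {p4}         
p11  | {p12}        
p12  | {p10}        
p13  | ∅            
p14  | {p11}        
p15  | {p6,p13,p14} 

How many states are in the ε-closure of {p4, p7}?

Start with {p4, p7}.
From p7 via ε: add p1, p6.
From p6 via ε: add p14.
From p14 via ε: add p11.
From p11 via ε: add p12.
From p12 via ε: add p10.
ε-closure = {p1, p4, p6, p7, p10, p11, p12, p14}, which has 8 states.

8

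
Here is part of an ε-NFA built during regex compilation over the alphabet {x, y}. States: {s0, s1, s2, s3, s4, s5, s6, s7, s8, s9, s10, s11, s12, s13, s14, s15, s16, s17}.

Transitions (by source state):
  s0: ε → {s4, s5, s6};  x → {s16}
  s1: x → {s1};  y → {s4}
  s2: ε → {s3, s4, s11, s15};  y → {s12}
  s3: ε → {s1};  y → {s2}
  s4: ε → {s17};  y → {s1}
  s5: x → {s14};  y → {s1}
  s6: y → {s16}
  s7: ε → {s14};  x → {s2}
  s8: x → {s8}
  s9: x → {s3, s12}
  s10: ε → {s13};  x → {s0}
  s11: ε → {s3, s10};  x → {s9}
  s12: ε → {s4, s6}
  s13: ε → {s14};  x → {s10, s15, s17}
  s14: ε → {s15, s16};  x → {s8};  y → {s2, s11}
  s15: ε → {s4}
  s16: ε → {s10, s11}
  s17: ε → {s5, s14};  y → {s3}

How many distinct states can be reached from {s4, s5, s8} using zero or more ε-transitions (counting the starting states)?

12

Start with {s4, s5, s8}.
From s4 via ε: add s17.
From s17 via ε: add s14.
From s14 via ε: add s15, s16.
From s16 via ε: add s10, s11.
From s10 via ε: add s13.
From s11 via ε: add s3.
From s3 via ε: add s1.
ε-closure = {s1, s3, s4, s5, s8, s10, s11, s13, s14, s15, s16, s17}, which has 12 states.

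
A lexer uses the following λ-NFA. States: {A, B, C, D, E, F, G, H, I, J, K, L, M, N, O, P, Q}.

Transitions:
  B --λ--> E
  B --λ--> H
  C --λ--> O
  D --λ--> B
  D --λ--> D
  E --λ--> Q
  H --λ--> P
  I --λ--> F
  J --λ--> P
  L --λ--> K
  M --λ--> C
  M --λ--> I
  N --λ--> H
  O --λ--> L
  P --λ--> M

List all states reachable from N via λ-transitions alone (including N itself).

Start with {N}.
From N via λ: add H.
From H via λ: add P.
From P via λ: add M.
From M via λ: add C, I.
From C via λ: add O.
From I via λ: add F.
From O via λ: add L.
From L via λ: add K.
No new states can be added; the closed set is {C, F, H, I, K, L, M, N, O, P}.

{C, F, H, I, K, L, M, N, O, P}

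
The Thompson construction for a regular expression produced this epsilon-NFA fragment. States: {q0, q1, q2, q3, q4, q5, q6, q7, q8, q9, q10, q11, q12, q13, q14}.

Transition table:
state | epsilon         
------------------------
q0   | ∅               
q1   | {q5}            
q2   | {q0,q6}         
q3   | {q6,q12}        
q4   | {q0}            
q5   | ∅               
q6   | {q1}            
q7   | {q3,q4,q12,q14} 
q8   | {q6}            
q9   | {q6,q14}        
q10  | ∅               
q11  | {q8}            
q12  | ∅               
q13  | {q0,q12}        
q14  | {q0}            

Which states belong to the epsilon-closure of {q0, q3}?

Start with {q0, q3}.
From q3 via epsilon: add q6, q12.
From q6 via epsilon: add q1.
From q1 via epsilon: add q5.
No new states can be added; the closed set is {q0, q1, q3, q5, q6, q12}.

{q0, q1, q3, q5, q6, q12}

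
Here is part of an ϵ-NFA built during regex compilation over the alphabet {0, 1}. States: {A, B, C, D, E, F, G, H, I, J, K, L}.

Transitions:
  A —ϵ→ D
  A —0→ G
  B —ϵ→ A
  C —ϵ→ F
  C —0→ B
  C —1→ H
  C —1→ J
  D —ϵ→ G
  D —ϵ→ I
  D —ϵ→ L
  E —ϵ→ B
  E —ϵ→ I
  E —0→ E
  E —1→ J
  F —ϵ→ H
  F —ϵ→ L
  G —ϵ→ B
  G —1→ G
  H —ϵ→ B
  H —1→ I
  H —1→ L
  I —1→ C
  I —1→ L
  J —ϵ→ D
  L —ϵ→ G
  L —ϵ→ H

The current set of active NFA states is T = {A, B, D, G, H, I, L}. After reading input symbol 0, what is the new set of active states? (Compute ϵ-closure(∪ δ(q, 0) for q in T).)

{A, B, D, G, H, I, L}

A on 0 → {G}.
No 0-transition from B, D, G, H, I, L.
Union after reading 0: {G}.
Now take the ϵ-closure:
From G via ϵ: add B.
From B via ϵ: add A.
From A via ϵ: add D.
From D via ϵ: add I, L.
From L via ϵ: add H.
No new states can be added; the closed set is {A, B, D, G, H, I, L}.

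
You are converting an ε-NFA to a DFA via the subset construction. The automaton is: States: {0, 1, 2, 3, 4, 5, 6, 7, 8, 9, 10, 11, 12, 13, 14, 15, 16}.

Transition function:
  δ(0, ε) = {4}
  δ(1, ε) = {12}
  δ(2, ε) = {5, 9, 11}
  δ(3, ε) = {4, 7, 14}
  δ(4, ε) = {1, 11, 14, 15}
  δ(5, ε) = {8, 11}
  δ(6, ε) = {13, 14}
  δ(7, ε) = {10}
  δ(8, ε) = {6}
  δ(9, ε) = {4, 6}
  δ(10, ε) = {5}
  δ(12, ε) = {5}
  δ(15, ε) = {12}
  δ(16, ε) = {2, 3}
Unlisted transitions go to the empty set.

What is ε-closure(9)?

Start with {9}.
From 9 via ε: add 4, 6.
From 4 via ε: add 1, 11, 14, 15.
From 6 via ε: add 13.
From 1 via ε: add 12.
From 12 via ε: add 5.
From 5 via ε: add 8.
No new states can be added; the closed set is {1, 4, 5, 6, 8, 9, 11, 12, 13, 14, 15}.

{1, 4, 5, 6, 8, 9, 11, 12, 13, 14, 15}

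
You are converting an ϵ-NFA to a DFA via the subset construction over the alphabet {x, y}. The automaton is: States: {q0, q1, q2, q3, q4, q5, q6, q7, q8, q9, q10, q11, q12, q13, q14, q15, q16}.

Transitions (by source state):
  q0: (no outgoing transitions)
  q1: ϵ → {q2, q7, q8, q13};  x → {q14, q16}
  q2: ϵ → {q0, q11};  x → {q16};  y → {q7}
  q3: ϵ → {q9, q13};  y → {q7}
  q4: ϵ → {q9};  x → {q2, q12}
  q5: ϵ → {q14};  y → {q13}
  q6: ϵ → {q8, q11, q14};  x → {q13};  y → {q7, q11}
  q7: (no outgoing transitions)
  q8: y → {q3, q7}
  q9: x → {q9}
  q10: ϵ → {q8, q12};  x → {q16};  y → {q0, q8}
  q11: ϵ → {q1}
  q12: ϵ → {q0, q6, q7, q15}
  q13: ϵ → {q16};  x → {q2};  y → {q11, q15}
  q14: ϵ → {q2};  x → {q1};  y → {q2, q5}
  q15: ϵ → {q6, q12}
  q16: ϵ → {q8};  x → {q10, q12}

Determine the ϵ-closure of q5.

Start with {q5}.
From q5 via ϵ: add q14.
From q14 via ϵ: add q2.
From q2 via ϵ: add q0, q11.
From q11 via ϵ: add q1.
From q1 via ϵ: add q7, q8, q13.
From q13 via ϵ: add q16.
No new states can be added; the closed set is {q0, q1, q2, q5, q7, q8, q11, q13, q14, q16}.

{q0, q1, q2, q5, q7, q8, q11, q13, q14, q16}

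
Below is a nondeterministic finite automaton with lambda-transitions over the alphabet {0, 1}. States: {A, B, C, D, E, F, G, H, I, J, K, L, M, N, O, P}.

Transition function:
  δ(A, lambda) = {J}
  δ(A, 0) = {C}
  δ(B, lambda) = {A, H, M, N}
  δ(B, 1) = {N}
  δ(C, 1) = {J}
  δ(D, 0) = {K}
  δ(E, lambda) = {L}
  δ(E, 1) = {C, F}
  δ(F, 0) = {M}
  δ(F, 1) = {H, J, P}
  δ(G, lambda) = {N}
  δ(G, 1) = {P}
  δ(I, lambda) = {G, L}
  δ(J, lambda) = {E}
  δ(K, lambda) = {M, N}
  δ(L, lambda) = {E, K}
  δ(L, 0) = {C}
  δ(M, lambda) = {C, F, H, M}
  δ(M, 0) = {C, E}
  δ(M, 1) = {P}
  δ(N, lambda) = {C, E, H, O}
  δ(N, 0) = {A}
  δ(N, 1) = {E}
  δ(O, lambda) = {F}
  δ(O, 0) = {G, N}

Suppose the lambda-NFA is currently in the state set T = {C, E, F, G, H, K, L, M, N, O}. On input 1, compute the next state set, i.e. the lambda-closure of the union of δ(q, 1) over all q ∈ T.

C on 1 → {J}.
E on 1 → {C, F}.
F on 1 → {H, J, P}.
G on 1 → {P}.
M on 1 → {P}.
N on 1 → {E}.
No 1-transition from H, K, L, O.
Union after reading 1: {C, E, F, H, J, P}.
Now take the lambda-closure:
From E via lambda: add L.
From L via lambda: add K.
From K via lambda: add M, N.
From N via lambda: add O.
No new states can be added; the closed set is {C, E, F, H, J, K, L, M, N, O, P}.

{C, E, F, H, J, K, L, M, N, O, P}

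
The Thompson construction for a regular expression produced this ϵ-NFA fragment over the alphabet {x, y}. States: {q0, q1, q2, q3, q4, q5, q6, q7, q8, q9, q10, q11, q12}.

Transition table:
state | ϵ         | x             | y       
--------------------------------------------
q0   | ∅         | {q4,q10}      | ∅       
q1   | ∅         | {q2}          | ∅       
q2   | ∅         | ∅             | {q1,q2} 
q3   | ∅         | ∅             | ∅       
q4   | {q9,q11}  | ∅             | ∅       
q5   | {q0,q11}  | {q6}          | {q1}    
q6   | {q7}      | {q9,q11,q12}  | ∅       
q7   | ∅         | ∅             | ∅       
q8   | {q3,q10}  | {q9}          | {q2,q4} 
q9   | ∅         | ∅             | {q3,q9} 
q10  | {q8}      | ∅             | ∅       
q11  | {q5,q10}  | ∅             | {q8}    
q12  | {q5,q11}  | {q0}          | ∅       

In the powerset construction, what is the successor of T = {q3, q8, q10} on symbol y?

q8 on y → {q2, q4}.
No y-transition from q3, q10.
Union after reading y: {q2, q4}.
Now take the ϵ-closure:
From q4 via ϵ: add q9, q11.
From q11 via ϵ: add q5, q10.
From q5 via ϵ: add q0.
From q10 via ϵ: add q8.
From q8 via ϵ: add q3.
No new states can be added; the closed set is {q0, q2, q3, q4, q5, q8, q9, q10, q11}.

{q0, q2, q3, q4, q5, q8, q9, q10, q11}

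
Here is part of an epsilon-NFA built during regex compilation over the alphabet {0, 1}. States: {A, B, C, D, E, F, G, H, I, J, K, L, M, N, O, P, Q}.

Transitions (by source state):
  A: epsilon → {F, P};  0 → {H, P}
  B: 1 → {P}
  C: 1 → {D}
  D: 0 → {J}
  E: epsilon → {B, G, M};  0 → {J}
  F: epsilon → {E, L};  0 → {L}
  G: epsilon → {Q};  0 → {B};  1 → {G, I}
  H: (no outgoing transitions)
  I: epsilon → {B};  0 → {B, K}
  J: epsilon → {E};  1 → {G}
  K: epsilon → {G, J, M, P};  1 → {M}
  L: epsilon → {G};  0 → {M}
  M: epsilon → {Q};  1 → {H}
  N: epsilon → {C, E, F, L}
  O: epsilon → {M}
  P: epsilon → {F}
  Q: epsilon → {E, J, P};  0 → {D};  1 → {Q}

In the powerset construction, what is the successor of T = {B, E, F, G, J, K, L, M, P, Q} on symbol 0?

{B, D, E, F, G, J, L, M, P, Q}

E on 0 → {J}.
F on 0 → {L}.
G on 0 → {B}.
L on 0 → {M}.
Q on 0 → {D}.
No 0-transition from B, J, K, M, P.
Union after reading 0: {B, D, J, L, M}.
Now take the epsilon-closure:
From J via epsilon: add E.
From L via epsilon: add G.
From M via epsilon: add Q.
From Q via epsilon: add P.
From P via epsilon: add F.
No new states can be added; the closed set is {B, D, E, F, G, J, L, M, P, Q}.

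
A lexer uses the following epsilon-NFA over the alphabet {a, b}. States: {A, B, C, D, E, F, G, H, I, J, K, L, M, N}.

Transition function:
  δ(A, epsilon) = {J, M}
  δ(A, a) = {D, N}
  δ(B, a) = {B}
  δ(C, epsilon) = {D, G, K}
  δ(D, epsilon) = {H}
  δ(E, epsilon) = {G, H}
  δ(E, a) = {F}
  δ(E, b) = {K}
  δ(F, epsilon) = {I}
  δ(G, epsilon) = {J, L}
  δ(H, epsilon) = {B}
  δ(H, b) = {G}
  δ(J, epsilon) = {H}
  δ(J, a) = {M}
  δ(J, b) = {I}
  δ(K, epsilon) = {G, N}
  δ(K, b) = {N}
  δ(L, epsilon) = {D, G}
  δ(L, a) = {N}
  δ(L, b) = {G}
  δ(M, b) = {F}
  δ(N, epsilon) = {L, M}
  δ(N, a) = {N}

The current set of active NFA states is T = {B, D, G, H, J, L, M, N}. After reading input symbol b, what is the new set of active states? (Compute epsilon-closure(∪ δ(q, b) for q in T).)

{B, D, F, G, H, I, J, L}

H on b → {G}.
J on b → {I}.
L on b → {G}.
M on b → {F}.
No b-transition from B, D, G, N.
Union after reading b: {F, G, I}.
Now take the epsilon-closure:
From G via epsilon: add J, L.
From J via epsilon: add H.
From L via epsilon: add D.
From H via epsilon: add B.
No new states can be added; the closed set is {B, D, F, G, H, I, J, L}.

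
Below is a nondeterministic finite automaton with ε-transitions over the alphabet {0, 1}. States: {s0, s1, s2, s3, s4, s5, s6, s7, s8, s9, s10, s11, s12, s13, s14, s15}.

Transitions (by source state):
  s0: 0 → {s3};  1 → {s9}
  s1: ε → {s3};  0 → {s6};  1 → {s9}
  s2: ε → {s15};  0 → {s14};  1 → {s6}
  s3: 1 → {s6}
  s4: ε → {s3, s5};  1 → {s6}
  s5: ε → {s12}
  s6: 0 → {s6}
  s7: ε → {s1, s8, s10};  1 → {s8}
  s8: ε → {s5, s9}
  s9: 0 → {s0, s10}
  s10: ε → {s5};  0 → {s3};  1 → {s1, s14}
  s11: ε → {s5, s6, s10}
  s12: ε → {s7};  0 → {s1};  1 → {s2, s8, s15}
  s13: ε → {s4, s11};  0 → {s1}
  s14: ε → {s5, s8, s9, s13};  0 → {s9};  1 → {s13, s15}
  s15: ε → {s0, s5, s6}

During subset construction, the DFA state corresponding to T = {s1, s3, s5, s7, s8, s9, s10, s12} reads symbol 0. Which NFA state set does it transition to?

{s0, s1, s3, s5, s6, s7, s8, s9, s10, s12}

s1 on 0 → {s6}.
s9 on 0 → {s0, s10}.
s10 on 0 → {s3}.
s12 on 0 → {s1}.
No 0-transition from s3, s5, s7, s8.
Union after reading 0: {s0, s1, s3, s6, s10}.
Now take the ε-closure:
From s10 via ε: add s5.
From s5 via ε: add s12.
From s12 via ε: add s7.
From s7 via ε: add s8.
From s8 via ε: add s9.
No new states can be added; the closed set is {s0, s1, s3, s5, s6, s7, s8, s9, s10, s12}.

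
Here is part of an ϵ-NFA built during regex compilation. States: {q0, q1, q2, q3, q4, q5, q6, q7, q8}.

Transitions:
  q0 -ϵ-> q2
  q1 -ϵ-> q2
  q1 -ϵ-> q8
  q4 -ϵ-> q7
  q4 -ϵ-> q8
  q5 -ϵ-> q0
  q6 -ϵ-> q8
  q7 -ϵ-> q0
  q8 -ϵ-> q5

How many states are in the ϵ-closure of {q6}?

Start with {q6}.
From q6 via ϵ: add q8.
From q8 via ϵ: add q5.
From q5 via ϵ: add q0.
From q0 via ϵ: add q2.
ϵ-closure = {q0, q2, q5, q6, q8}, which has 5 states.

5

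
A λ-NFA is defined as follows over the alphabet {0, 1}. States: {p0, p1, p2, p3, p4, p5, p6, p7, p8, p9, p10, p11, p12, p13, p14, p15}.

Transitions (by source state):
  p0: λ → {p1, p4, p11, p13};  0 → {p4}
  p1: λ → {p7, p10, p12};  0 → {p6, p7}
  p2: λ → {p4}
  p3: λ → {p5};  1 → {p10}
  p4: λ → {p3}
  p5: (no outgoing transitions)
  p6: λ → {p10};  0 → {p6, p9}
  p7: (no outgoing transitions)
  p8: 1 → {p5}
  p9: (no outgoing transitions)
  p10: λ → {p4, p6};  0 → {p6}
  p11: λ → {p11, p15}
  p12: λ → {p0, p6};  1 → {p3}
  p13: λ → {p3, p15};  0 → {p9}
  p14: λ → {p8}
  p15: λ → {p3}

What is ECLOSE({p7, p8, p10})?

Start with {p7, p8, p10}.
From p10 via λ: add p4, p6.
From p4 via λ: add p3.
From p3 via λ: add p5.
No new states can be added; the closed set is {p3, p4, p5, p6, p7, p8, p10}.

{p3, p4, p5, p6, p7, p8, p10}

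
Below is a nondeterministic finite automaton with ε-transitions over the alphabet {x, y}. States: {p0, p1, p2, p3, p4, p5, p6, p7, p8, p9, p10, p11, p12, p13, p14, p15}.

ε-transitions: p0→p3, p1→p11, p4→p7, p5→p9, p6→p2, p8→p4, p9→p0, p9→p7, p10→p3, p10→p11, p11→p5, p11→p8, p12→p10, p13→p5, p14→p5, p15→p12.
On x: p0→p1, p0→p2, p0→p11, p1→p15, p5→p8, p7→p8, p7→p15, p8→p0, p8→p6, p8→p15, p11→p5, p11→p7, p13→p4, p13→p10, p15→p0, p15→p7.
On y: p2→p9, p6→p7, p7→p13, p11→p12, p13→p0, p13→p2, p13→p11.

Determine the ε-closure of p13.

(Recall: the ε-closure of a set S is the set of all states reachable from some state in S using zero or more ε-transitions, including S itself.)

Start with {p13}.
From p13 via ε: add p5.
From p5 via ε: add p9.
From p9 via ε: add p0, p7.
From p0 via ε: add p3.
No new states can be added; the closed set is {p0, p3, p5, p7, p9, p13}.

{p0, p3, p5, p7, p9, p13}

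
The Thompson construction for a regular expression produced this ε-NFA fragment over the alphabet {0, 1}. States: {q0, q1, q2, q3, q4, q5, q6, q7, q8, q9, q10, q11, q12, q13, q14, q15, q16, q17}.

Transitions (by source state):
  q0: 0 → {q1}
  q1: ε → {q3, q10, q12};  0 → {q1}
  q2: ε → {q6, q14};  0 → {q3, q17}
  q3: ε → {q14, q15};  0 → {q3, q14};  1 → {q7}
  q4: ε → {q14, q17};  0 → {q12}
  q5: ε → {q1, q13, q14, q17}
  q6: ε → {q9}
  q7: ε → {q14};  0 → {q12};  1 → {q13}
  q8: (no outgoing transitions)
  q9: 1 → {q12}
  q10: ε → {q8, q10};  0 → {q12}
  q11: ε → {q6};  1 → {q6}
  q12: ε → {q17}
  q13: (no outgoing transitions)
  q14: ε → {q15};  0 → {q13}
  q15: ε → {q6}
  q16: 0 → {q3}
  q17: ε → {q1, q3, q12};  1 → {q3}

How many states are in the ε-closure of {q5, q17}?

Start with {q5, q17}.
From q5 via ε: add q1, q13, q14.
From q17 via ε: add q3, q12.
From q1 via ε: add q10.
From q3 via ε: add q15.
From q10 via ε: add q8.
From q15 via ε: add q6.
From q6 via ε: add q9.
ε-closure = {q1, q3, q5, q6, q8, q9, q10, q12, q13, q14, q15, q17}, which has 12 states.

12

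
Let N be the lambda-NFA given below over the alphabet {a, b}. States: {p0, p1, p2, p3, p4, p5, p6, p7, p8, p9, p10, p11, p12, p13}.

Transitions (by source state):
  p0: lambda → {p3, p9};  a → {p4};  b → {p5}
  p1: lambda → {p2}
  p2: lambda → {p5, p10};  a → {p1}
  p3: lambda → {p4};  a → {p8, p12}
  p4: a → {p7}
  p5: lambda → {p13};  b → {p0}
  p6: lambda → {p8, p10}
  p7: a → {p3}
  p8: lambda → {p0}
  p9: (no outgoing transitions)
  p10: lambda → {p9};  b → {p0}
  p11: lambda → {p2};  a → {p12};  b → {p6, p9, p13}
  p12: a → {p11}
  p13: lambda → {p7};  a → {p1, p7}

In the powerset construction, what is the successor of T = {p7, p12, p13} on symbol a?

{p1, p2, p3, p4, p5, p7, p9, p10, p11, p13}

p7 on a → {p3}.
p12 on a → {p11}.
p13 on a → {p1, p7}.
Union after reading a: {p1, p3, p7, p11}.
Now take the lambda-closure:
From p1 via lambda: add p2.
From p3 via lambda: add p4.
From p2 via lambda: add p5, p10.
From p5 via lambda: add p13.
From p10 via lambda: add p9.
No new states can be added; the closed set is {p1, p2, p3, p4, p5, p7, p9, p10, p11, p13}.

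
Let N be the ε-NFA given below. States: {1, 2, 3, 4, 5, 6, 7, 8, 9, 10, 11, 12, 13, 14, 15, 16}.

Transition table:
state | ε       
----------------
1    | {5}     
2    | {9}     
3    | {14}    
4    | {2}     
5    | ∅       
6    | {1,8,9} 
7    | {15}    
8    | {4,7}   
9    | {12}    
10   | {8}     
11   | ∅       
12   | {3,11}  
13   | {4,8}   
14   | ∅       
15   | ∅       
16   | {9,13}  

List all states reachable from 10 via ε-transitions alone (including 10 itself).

{2, 3, 4, 7, 8, 9, 10, 11, 12, 14, 15}

Start with {10}.
From 10 via ε: add 8.
From 8 via ε: add 4, 7.
From 4 via ε: add 2.
From 7 via ε: add 15.
From 2 via ε: add 9.
From 9 via ε: add 12.
From 12 via ε: add 3, 11.
From 3 via ε: add 14.
No new states can be added; the closed set is {2, 3, 4, 7, 8, 9, 10, 11, 12, 14, 15}.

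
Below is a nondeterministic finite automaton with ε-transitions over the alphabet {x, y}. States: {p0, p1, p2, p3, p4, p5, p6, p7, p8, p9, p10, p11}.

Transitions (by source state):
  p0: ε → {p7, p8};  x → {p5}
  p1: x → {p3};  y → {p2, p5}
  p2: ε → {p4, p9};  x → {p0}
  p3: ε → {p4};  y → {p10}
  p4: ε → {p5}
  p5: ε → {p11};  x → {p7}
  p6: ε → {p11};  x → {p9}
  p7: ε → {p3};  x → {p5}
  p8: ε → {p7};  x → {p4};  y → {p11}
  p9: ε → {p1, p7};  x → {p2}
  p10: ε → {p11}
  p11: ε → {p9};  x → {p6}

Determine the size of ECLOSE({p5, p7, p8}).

Start with {p5, p7, p8}.
From p5 via ε: add p11.
From p7 via ε: add p3.
From p3 via ε: add p4.
From p11 via ε: add p9.
From p9 via ε: add p1.
ε-closure = {p1, p3, p4, p5, p7, p8, p9, p11}, which has 8 states.

8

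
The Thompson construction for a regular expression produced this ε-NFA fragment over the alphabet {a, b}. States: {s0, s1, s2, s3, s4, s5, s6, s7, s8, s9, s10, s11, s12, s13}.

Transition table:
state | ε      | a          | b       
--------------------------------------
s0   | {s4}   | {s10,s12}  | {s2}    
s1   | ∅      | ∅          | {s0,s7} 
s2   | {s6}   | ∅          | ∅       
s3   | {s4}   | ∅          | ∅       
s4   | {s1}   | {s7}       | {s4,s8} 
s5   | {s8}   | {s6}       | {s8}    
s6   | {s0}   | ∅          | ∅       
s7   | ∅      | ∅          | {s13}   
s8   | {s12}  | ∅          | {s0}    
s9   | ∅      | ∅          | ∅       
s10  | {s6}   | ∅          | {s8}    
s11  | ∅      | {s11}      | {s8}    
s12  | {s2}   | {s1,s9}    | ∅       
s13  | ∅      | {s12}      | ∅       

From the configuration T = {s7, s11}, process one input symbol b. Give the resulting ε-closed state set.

{s0, s1, s2, s4, s6, s8, s12, s13}

s7 on b → {s13}.
s11 on b → {s8}.
Union after reading b: {s8, s13}.
Now take the ε-closure:
From s8 via ε: add s12.
From s12 via ε: add s2.
From s2 via ε: add s6.
From s6 via ε: add s0.
From s0 via ε: add s4.
From s4 via ε: add s1.
No new states can be added; the closed set is {s0, s1, s2, s4, s6, s8, s12, s13}.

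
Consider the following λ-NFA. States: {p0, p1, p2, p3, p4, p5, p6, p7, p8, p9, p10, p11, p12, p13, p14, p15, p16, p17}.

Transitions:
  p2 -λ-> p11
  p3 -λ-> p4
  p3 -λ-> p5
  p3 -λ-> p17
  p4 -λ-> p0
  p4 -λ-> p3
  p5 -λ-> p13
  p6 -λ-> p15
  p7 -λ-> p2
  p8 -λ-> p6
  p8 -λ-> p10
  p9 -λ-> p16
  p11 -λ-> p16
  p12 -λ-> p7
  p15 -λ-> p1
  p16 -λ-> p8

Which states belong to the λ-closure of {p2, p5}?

Start with {p2, p5}.
From p2 via λ: add p11.
From p5 via λ: add p13.
From p11 via λ: add p16.
From p16 via λ: add p8.
From p8 via λ: add p6, p10.
From p6 via λ: add p15.
From p15 via λ: add p1.
No new states can be added; the closed set is {p1, p2, p5, p6, p8, p10, p11, p13, p15, p16}.

{p1, p2, p5, p6, p8, p10, p11, p13, p15, p16}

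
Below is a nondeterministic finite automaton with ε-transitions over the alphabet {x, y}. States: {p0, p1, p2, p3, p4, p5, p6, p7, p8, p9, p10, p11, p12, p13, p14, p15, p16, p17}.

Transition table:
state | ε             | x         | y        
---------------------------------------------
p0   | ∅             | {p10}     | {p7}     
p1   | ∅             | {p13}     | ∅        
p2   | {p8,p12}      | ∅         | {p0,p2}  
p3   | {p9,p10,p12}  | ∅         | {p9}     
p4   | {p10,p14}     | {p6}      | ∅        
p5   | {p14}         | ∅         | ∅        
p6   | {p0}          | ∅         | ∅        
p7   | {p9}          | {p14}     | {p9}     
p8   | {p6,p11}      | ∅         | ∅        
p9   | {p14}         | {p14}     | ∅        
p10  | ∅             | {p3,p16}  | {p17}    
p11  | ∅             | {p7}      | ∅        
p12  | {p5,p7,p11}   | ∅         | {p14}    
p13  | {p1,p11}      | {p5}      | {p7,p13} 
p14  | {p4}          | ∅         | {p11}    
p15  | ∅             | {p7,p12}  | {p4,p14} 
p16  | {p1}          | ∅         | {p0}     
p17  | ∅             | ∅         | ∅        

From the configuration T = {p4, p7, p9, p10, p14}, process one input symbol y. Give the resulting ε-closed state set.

p7 on y → {p9}.
p10 on y → {p17}.
p14 on y → {p11}.
No y-transition from p4, p9.
Union after reading y: {p9, p11, p17}.
Now take the ε-closure:
From p9 via ε: add p14.
From p14 via ε: add p4.
From p4 via ε: add p10.
No new states can be added; the closed set is {p4, p9, p10, p11, p14, p17}.

{p4, p9, p10, p11, p14, p17}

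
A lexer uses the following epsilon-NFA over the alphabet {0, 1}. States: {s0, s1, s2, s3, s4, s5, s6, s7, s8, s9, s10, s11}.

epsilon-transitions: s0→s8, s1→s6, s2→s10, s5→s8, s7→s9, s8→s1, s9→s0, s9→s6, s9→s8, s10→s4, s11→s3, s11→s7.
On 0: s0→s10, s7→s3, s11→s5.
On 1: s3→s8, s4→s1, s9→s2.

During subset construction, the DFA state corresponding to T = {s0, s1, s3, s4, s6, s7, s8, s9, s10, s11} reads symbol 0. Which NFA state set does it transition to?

{s1, s3, s4, s5, s6, s8, s10}

s0 on 0 → {s10}.
s7 on 0 → {s3}.
s11 on 0 → {s5}.
No 0-transition from s1, s3, s4, s6, s8, s9, s10.
Union after reading 0: {s3, s5, s10}.
Now take the epsilon-closure:
From s5 via epsilon: add s8.
From s10 via epsilon: add s4.
From s8 via epsilon: add s1.
From s1 via epsilon: add s6.
No new states can be added; the closed set is {s1, s3, s4, s5, s6, s8, s10}.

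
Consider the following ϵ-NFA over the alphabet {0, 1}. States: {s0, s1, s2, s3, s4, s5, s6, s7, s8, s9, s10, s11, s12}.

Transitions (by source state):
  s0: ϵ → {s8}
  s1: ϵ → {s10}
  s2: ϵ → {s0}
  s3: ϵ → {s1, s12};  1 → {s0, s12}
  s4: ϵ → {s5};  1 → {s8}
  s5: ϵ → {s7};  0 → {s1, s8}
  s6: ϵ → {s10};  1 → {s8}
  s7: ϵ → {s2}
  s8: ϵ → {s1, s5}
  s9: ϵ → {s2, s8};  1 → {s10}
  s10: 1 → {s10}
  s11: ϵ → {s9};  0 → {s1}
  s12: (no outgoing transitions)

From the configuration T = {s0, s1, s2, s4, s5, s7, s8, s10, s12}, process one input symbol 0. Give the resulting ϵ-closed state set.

{s0, s1, s2, s5, s7, s8, s10}

s5 on 0 → {s1, s8}.
No 0-transition from s0, s1, s2, s4, s7, s8, s10, s12.
Union after reading 0: {s1, s8}.
Now take the ϵ-closure:
From s1 via ϵ: add s10.
From s8 via ϵ: add s5.
From s5 via ϵ: add s7.
From s7 via ϵ: add s2.
From s2 via ϵ: add s0.
No new states can be added; the closed set is {s0, s1, s2, s5, s7, s8, s10}.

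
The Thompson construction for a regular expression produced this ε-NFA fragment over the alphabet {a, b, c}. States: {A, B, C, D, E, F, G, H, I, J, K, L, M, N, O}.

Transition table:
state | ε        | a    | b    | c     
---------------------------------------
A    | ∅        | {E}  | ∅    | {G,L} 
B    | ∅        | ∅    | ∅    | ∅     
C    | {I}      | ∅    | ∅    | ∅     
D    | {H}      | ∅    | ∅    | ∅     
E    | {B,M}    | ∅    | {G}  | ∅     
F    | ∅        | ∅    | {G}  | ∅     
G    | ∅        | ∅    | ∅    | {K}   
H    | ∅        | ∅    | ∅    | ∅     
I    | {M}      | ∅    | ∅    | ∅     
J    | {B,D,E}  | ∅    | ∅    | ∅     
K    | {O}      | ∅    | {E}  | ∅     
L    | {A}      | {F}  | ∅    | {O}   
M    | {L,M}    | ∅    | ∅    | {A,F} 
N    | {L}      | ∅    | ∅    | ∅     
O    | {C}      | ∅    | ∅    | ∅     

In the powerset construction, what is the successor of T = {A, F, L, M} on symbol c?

A on c → {G, L}.
L on c → {O}.
M on c → {A, F}.
No c-transition from F.
Union after reading c: {A, F, G, L, O}.
Now take the ε-closure:
From O via ε: add C.
From C via ε: add I.
From I via ε: add M.
No new states can be added; the closed set is {A, C, F, G, I, L, M, O}.

{A, C, F, G, I, L, M, O}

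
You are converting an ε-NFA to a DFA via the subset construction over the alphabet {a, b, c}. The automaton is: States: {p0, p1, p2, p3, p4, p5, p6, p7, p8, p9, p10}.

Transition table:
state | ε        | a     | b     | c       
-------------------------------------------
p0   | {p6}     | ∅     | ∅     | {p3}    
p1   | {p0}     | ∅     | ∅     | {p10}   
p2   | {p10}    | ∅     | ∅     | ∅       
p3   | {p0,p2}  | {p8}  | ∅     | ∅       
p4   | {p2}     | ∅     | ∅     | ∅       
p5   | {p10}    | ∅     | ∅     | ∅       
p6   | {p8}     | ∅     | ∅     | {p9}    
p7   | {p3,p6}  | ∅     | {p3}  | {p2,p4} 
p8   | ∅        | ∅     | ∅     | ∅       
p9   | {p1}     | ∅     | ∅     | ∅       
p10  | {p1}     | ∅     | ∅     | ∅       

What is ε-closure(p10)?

{p0, p1, p6, p8, p10}

Start with {p10}.
From p10 via ε: add p1.
From p1 via ε: add p0.
From p0 via ε: add p6.
From p6 via ε: add p8.
No new states can be added; the closed set is {p0, p1, p6, p8, p10}.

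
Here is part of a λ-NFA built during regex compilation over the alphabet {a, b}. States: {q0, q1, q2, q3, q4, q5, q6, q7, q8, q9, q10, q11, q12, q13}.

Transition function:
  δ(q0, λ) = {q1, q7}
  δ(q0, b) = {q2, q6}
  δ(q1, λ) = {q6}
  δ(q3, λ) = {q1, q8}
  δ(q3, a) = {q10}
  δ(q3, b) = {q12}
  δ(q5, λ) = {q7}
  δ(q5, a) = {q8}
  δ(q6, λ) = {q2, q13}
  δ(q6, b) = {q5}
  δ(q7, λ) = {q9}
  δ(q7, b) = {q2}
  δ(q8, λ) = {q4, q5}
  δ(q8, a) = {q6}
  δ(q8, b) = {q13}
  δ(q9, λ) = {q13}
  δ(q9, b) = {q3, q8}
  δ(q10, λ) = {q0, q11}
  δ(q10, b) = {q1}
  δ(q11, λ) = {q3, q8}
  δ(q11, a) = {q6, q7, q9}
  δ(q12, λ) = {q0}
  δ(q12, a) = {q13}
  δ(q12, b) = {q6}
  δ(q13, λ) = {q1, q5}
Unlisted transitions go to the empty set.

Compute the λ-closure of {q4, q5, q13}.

{q1, q2, q4, q5, q6, q7, q9, q13}

Start with {q4, q5, q13}.
From q5 via λ: add q7.
From q13 via λ: add q1.
From q1 via λ: add q6.
From q7 via λ: add q9.
From q6 via λ: add q2.
No new states can be added; the closed set is {q1, q2, q4, q5, q6, q7, q9, q13}.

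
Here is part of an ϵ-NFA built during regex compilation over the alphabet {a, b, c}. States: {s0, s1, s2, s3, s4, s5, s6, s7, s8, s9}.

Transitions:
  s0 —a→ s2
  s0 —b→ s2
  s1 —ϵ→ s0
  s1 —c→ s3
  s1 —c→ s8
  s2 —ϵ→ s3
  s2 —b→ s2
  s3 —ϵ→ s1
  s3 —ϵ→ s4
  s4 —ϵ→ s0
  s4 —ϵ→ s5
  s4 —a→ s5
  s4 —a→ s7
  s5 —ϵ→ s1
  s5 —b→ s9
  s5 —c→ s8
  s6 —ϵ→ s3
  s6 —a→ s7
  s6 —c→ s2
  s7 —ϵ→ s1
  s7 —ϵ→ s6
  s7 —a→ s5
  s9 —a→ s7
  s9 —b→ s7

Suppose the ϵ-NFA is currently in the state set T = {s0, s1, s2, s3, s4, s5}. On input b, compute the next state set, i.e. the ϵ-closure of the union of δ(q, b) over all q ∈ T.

s0 on b → {s2}.
s2 on b → {s2}.
s5 on b → {s9}.
No b-transition from s1, s3, s4.
Union after reading b: {s2, s9}.
Now take the ϵ-closure:
From s2 via ϵ: add s3.
From s3 via ϵ: add s1, s4.
From s1 via ϵ: add s0.
From s4 via ϵ: add s5.
No new states can be added; the closed set is {s0, s1, s2, s3, s4, s5, s9}.

{s0, s1, s2, s3, s4, s5, s9}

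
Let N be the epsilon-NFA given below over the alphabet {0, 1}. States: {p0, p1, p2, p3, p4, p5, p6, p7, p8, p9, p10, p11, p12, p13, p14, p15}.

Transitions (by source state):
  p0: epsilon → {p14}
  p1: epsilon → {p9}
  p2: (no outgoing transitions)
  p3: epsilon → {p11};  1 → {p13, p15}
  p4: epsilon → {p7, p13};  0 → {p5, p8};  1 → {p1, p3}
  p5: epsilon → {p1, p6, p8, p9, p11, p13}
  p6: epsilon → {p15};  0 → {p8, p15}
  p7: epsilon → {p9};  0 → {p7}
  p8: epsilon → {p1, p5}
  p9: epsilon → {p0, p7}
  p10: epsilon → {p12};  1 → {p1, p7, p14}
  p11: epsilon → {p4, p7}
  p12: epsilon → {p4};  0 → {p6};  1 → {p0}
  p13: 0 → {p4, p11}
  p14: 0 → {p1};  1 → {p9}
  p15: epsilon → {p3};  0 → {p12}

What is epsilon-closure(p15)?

{p0, p3, p4, p7, p9, p11, p13, p14, p15}

Start with {p15}.
From p15 via epsilon: add p3.
From p3 via epsilon: add p11.
From p11 via epsilon: add p4, p7.
From p4 via epsilon: add p13.
From p7 via epsilon: add p9.
From p9 via epsilon: add p0.
From p0 via epsilon: add p14.
No new states can be added; the closed set is {p0, p3, p4, p7, p9, p11, p13, p14, p15}.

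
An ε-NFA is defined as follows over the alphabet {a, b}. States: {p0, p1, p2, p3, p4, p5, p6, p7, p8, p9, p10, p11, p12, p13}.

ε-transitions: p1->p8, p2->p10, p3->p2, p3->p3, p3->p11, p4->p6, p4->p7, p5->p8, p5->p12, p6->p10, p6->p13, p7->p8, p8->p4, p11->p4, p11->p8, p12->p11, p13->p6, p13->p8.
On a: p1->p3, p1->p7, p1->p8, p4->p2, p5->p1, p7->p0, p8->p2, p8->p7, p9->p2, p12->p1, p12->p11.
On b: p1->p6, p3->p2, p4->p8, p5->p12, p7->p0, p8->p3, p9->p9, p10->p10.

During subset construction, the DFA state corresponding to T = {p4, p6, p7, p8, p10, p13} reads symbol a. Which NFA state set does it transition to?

p4 on a → {p2}.
p7 on a → {p0}.
p8 on a → {p2, p7}.
No a-transition from p6, p10, p13.
Union after reading a: {p0, p2, p7}.
Now take the ε-closure:
From p2 via ε: add p10.
From p7 via ε: add p8.
From p8 via ε: add p4.
From p4 via ε: add p6.
From p6 via ε: add p13.
No new states can be added; the closed set is {p0, p2, p4, p6, p7, p8, p10, p13}.

{p0, p2, p4, p6, p7, p8, p10, p13}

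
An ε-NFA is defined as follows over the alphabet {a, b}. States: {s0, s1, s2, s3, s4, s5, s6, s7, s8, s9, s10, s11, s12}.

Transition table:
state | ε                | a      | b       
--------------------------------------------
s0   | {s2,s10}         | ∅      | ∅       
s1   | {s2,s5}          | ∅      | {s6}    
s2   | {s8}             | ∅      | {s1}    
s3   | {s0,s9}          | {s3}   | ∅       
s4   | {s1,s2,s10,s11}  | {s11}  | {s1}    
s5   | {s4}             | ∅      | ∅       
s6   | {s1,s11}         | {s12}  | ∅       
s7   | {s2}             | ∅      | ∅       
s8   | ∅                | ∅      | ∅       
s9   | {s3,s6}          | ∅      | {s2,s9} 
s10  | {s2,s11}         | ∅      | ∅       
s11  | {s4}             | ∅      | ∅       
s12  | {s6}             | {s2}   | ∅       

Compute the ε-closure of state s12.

{s1, s2, s4, s5, s6, s8, s10, s11, s12}

Start with {s12}.
From s12 via ε: add s6.
From s6 via ε: add s1, s11.
From s1 via ε: add s2, s5.
From s11 via ε: add s4.
From s2 via ε: add s8.
From s4 via ε: add s10.
No new states can be added; the closed set is {s1, s2, s4, s5, s6, s8, s10, s11, s12}.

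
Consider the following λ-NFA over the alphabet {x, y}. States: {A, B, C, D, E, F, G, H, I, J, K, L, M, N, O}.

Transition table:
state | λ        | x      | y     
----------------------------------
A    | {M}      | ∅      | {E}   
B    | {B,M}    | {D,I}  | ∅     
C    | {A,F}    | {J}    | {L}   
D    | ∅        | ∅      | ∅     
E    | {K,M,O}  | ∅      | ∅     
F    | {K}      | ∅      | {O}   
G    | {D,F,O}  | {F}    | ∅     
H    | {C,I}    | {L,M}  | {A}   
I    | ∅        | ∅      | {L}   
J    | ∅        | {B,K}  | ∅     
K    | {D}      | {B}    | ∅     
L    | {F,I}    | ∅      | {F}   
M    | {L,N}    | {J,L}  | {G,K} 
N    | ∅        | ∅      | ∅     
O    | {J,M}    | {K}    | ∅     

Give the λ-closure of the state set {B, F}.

Start with {B, F}.
From B via λ: add M.
From F via λ: add K.
From K via λ: add D.
From M via λ: add L, N.
From L via λ: add I.
No new states can be added; the closed set is {B, D, F, I, K, L, M, N}.

{B, D, F, I, K, L, M, N}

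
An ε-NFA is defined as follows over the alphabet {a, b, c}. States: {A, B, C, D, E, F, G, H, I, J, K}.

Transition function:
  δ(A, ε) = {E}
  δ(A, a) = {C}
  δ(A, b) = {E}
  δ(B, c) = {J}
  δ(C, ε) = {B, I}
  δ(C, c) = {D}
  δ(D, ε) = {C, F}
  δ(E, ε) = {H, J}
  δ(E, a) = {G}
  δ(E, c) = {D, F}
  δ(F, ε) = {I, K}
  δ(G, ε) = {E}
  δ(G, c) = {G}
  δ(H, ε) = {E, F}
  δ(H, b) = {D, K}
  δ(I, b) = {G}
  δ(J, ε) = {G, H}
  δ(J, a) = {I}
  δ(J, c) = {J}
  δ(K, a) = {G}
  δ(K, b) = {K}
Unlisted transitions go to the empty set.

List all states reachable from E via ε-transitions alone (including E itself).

{E, F, G, H, I, J, K}

Start with {E}.
From E via ε: add H, J.
From H via ε: add F.
From J via ε: add G.
From F via ε: add I, K.
No new states can be added; the closed set is {E, F, G, H, I, J, K}.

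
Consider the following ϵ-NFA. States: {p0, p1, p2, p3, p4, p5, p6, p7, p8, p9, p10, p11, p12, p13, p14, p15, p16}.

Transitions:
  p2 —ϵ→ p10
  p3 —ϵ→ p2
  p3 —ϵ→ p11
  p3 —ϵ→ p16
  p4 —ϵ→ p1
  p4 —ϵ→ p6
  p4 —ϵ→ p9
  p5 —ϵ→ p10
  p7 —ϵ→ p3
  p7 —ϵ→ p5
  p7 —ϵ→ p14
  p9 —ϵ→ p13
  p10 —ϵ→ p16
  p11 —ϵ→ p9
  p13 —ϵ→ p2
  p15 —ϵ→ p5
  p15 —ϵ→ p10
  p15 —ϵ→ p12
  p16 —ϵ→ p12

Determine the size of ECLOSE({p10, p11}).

Start with {p10, p11}.
From p10 via ϵ: add p16.
From p11 via ϵ: add p9.
From p9 via ϵ: add p13.
From p16 via ϵ: add p12.
From p13 via ϵ: add p2.
ϵ-closure = {p2, p9, p10, p11, p12, p13, p16}, which has 7 states.

7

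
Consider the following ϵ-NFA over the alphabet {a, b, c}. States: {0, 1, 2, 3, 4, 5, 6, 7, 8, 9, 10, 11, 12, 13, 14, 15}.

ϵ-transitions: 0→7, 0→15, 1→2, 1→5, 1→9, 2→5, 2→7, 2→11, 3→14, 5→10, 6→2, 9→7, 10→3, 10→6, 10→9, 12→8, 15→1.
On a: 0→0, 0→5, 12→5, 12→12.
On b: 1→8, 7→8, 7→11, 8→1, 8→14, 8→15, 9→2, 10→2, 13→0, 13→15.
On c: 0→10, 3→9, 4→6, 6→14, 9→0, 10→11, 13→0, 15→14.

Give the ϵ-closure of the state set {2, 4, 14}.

Start with {2, 4, 14}.
From 2 via ϵ: add 5, 7, 11.
From 5 via ϵ: add 10.
From 10 via ϵ: add 3, 6, 9.
No new states can be added; the closed set is {2, 3, 4, 5, 6, 7, 9, 10, 11, 14}.

{2, 3, 4, 5, 6, 7, 9, 10, 11, 14}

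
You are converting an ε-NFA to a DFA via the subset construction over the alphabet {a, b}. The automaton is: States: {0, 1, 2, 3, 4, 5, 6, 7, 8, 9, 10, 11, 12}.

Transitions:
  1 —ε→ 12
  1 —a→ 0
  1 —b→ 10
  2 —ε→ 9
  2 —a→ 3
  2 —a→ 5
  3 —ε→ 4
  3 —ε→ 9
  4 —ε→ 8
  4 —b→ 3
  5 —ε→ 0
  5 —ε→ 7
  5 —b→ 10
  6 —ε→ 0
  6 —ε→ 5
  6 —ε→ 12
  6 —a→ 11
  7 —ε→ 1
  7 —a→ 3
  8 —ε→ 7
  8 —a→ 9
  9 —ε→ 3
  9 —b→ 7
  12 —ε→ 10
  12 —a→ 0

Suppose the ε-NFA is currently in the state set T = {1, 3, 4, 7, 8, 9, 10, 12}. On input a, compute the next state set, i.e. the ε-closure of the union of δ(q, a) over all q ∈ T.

{0, 1, 3, 4, 7, 8, 9, 10, 12}

1 on a → {0}.
7 on a → {3}.
8 on a → {9}.
12 on a → {0}.
No a-transition from 3, 4, 9, 10.
Union after reading a: {0, 3, 9}.
Now take the ε-closure:
From 3 via ε: add 4.
From 4 via ε: add 8.
From 8 via ε: add 7.
From 7 via ε: add 1.
From 1 via ε: add 12.
From 12 via ε: add 10.
No new states can be added; the closed set is {0, 1, 3, 4, 7, 8, 9, 10, 12}.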